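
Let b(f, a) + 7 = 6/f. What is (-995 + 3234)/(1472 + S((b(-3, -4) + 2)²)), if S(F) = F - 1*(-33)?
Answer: 2239/1554 ≈ 1.4408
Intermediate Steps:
b(f, a) = -7 + 6/f
S(F) = 33 + F (S(F) = F + 33 = 33 + F)
(-995 + 3234)/(1472 + S((b(-3, -4) + 2)²)) = (-995 + 3234)/(1472 + (33 + ((-7 + 6/(-3)) + 2)²)) = 2239/(1472 + (33 + ((-7 + 6*(-⅓)) + 2)²)) = 2239/(1472 + (33 + ((-7 - 2) + 2)²)) = 2239/(1472 + (33 + (-9 + 2)²)) = 2239/(1472 + (33 + (-7)²)) = 2239/(1472 + (33 + 49)) = 2239/(1472 + 82) = 2239/1554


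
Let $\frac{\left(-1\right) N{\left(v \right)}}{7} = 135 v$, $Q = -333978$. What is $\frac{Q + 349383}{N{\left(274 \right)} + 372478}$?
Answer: $\frac{15405}{113548} \approx 0.13567$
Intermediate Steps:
$N{\left(v \right)} = - 945 v$ ($N{\left(v \right)} = - 7 \cdot 135 v = - 945 v$)
$\frac{Q + 349383}{N{\left(274 \right)} + 372478} = \frac{-333978 + 349383}{\left(-945\right) 274 + 372478} = \frac{15405}{-258930 + 372478} = \frac{15405}{113548}$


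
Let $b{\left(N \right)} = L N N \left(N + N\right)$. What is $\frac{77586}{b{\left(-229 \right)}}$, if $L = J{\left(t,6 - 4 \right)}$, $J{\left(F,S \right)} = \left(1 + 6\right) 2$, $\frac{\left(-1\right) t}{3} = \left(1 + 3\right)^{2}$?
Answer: $- \frac{38793}{168125846} \approx -0.00023074$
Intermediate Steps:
$t = -48$ ($t = - 3 \left(1 + 3\right)^{2} = - 3 \cdot 4^{2} = \left(-3\right) 16 = -48$)
$J{\left(F,S \right)} = 14$ ($J{\left(F,S \right)} = 7 \cdot 2 = 14$)
$L = 14$
$b{\left(N \right)} = 28 N^{3}$ ($b{\left(N \right)} = 14 N N \left(N + N\right) = 14 N N 2 N = 14 N 2 N^{2} = 28 N^{3}$)
$\frac{77586}{b{\left(-229 \right)}} = \frac{77586}{28 \left(-229\right)^{3}} = \frac{77586}{28 \left(-12008989\right)} = \frac{77586}{-336251692} = 77586 \left(- \frac{1}{336251692}\right) = - \frac{38793}{168125846}$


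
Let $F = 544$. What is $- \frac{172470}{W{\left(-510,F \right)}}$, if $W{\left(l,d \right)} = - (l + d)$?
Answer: $\frac{86235}{17} \approx 5072.6$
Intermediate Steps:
$W{\left(l,d \right)} = - d - l$ ($W{\left(l,d \right)} = - (d + l) = - d - l$)
$- \frac{172470}{W{\left(-510,F \right)}} = - \frac{172470}{\left(-1\right) 544 - -510} = - \frac{172470}{-544 + 510} = - \frac{172470}{-34} = \left(-172470\right) \left(- \frac{1}{34}\right) = \frac{86235}{17}$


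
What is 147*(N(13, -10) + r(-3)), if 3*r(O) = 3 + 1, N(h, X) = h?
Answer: 2107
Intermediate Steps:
r(O) = 4/3 (r(O) = (3 + 1)/3 = (⅓)*4 = 4/3)
147*(N(13, -10) + r(-3)) = 147*(13 + 4/3) = 147*(43/3) = 2107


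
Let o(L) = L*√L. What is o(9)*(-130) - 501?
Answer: -4011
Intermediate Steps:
o(L) = L^(3/2)
o(9)*(-130) - 501 = 9^(3/2)*(-130) - 501 = 27*(-130) - 501 = -3510 - 501 = -4011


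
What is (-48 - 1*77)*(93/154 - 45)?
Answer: 854625/154 ≈ 5549.5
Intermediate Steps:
(-48 - 1*77)*(93/154 - 45) = (-48 - 77)*(93*(1/154) - 45) = -125*(93/154 - 45) = -125*(-6837/154) = 854625/154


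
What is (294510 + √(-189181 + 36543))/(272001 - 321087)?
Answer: -49085/8181 - I*√152638/49086 ≈ -5.9999 - 0.0079593*I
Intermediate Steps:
(294510 + √(-189181 + 36543))/(272001 - 321087) = (294510 + √(-152638))/(-49086) = (294510 + I*√152638)*(-1/49086) = -49085/8181 - I*√152638/49086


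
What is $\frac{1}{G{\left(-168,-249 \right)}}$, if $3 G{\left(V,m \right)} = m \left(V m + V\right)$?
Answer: $- \frac{1}{3458112} \approx -2.8918 \cdot 10^{-7}$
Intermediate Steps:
$G{\left(V,m \right)} = \frac{m \left(V + V m\right)}{3}$ ($G{\left(V,m \right)} = \frac{m \left(V m + V\right)}{3} = \frac{m \left(V + V m\right)}{3}$)
$\frac{1}{G{\left(-168,-249 \right)}} = \frac{1}{\frac{1}{3} \left(-168\right) \left(-249\right) \left(1 - 249\right)} = \frac{1}{\frac{1}{3} \left(-168\right) \left(-249\right) \left(-248\right)} = \frac{1}{-3458112} = - \frac{1}{3458112}$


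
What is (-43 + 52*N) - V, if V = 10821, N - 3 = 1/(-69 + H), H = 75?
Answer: -32098/3 ≈ -10699.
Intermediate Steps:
N = 19/6 (N = 3 + 1/(-69 + 75) = 3 + 1/6 = 19/6 ≈ 3.1667)
(-43 + 52*N) - V = (-43 + 52*(19/6)) - 1*10821 = (-43 + 494/3) - 10821 = 365/3 - 10821 = -32098/3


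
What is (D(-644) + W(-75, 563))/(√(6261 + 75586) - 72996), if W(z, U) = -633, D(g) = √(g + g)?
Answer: 46206468/5328334169 + 633*√81847/5328334169 - 145992*I*√322/5328334169 - 2*I*√26354734/5328334169 ≈ 0.0087058 - 0.00049359*I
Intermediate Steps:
D(g) = √2*√g (D(g) = √(2*g) = √2*√g)
(D(-644) + W(-75, 563))/(√(6261 + 75586) - 72996) = (√2*√(-644) - 633)/(√(6261 + 75586) - 72996) = (√2*(2*I*√161) - 633)/(√81847 - 72996) = (2*I*√322 - 633)/(-72996 + √81847) = (-633 + 2*I*√322)/(-72996 + √81847)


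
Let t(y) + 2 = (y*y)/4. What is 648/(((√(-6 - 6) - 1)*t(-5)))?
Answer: -2592/221 - 5184*I*√3/221 ≈ -11.729 - 40.629*I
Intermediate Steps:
t(y) = -2 + y²/4 (t(y) = -2 + (y*y)/4 = -2 + y²*(¼) = -2 + y²/4)
648/(((√(-6 - 6) - 1)*t(-5))) = 648/(((√(-6 - 6) - 1)*(-2 + (¼)*(-5)²))) = 648/(((√(-12) - 1)*(-2 + (¼)*25))) = 648/(((2*I*√3 - 1)*(-2 + 25/4))) = 648/(((-1 + 2*I*√3)*(17/4))) = 648/(-17/4 + 17*I*√3/2)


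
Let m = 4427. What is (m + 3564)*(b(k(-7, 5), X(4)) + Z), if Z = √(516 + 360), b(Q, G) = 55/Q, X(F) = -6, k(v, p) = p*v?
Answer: -87901/7 + 15982*√219 ≈ 2.2395e+5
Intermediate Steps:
Z = 2*√219 (Z = √876 = 2*√219 ≈ 29.597)
(m + 3564)*(b(k(-7, 5), X(4)) + Z) = (4427 + 3564)*(55/((5*(-7))) + 2*√219) = 7991*(55/(-35) + 2*√219) = 7991*(55*(-1/35) + 2*√219) = 7991*(-11/7 + 2*√219) = -87901/7 + 15982*√219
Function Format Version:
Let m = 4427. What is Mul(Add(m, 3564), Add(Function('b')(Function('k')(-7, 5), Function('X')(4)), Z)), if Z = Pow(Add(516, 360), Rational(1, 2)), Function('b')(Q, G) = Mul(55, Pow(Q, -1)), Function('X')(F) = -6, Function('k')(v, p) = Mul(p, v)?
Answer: Add(Rational(-87901, 7), Mul(15982, Pow(219, Rational(1, 2)))) ≈ 2.2395e+5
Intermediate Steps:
Z = Mul(2, Pow(219, Rational(1, 2))) (Z = Pow(876, Rational(1, 2)) = Mul(2, Pow(219, Rational(1, 2))) ≈ 29.597)
Mul(Add(m, 3564), Add(Function('b')(Function('k')(-7, 5), Function('X')(4)), Z)) = Mul(Add(4427, 3564), Add(Mul(55, Pow(Mul(5, -7), -1)), Mul(2, Pow(219, Rational(1, 2))))) = Mul(7991, Add(Mul(55, Pow(-35, -1)), Mul(2, Pow(219, Rational(1, 2))))) = Mul(7991, Add(Mul(55, Rational(-1, 35)), Mul(2, Pow(219, Rational(1, 2))))) = Mul(7991, Add(Rational(-11, 7), Mul(2, Pow(219, Rational(1, 2))))) = Add(Rational(-87901, 7), Mul(15982, Pow(219, Rational(1, 2))))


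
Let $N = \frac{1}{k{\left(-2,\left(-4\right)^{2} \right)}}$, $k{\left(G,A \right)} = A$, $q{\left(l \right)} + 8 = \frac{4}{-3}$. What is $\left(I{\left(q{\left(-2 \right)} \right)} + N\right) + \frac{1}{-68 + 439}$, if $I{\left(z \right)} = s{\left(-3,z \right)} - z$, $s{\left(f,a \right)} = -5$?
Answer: $\frac{78329}{17808} \approx 4.3985$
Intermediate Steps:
$q{\left(l \right)} = - \frac{28}{3}$ ($q{\left(l \right)} = -8 + \frac{4}{-3} = -8 + 4 \left(- \frac{1}{3}\right) = -8 - \frac{4}{3} = - \frac{28}{3}$)
$I{\left(z \right)} = -5 - z$
$N = \frac{1}{16}$ ($N = \frac{1}{\left(-4\right)^{2}} = \frac{1}{16} \approx 0.0625$)
$\left(I{\left(q{\left(-2 \right)} \right)} + N\right) + \frac{1}{-68 + 439} = \left(\left(-5 - - \frac{28}{3}\right) + \frac{1}{16}\right) + \frac{1}{-68 + 439} = \left(\left(-5 + \frac{28}{3}\right) + \frac{1}{16}\right) + \frac{1}{371} = \left(\frac{13}{3} + \frac{1}{16}\right) + \frac{1}{371} = \frac{211}{48} + \frac{1}{371} = \frac{78329}{17808}$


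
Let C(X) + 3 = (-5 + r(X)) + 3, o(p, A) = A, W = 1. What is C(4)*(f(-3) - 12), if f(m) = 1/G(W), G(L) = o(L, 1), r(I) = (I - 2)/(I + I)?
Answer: 209/4 ≈ 52.250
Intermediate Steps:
r(I) = (-2 + I)/(2*I) (r(I) = (-2 + I)/((2*I)) = (-2 + I)*(1/(2*I)) = (-2 + I)/(2*I))
G(L) = 1
C(X) = -5 + (-2 + X)/(2*X) (C(X) = -3 + ((-5 + (-2 + X)/(2*X)) + 3) = -3 + (-2 + (-2 + X)/(2*X)) = -5 + (-2 + X)/(2*X))
f(m) = 1 (f(m) = 1/1 = 1)
C(4)*(f(-3) - 12) = (-9/2 - 1/4)*(1 - 12) = (-9/2 - 1*1/4)*(-11) = (-9/2 - 1/4)*(-11) = -19/4*(-11) = 209/4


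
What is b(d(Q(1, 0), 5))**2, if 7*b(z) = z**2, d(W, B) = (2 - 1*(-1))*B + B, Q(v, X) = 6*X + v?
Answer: 160000/49 ≈ 3265.3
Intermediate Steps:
Q(v, X) = v + 6*X
d(W, B) = 4*B (d(W, B) = (2 + 1)*B + B = 3*B + B = 4*B)
b(z) = z**2/7
b(d(Q(1, 0), 5))**2 = ((4*5)**2/7)**2 = ((1/7)*20**2)**2 = ((1/7)*400)**2 = (400/7)**2 = 160000/49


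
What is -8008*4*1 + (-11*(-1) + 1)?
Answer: -32020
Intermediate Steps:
-8008*4*1 + (-11*(-1) + 1) = -8008*4 + (11 + 1) = -182*176 + 12 = -32032 + 12 = -32020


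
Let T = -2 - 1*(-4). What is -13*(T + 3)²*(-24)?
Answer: 7800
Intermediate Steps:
T = 2 (T = -2 + 4 = 2)
-13*(T + 3)²*(-24) = -13*(2 + 3)²*(-24) = -13*5²*(-24) = -13*25*(-24) = -325*(-24) = 7800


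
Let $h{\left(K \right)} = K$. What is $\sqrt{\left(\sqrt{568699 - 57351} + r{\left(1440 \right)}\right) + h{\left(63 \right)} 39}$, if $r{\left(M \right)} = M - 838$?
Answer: $\sqrt{3059 + 2 \sqrt{127837}} \approx 61.434$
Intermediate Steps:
$r{\left(M \right)} = -838 + M$
$\sqrt{\left(\sqrt{568699 - 57351} + r{\left(1440 \right)}\right) + h{\left(63 \right)} 39} = \sqrt{\left(\sqrt{568699 - 57351} + \left(-838 + 1440\right)\right) + 63 \cdot 39} = \sqrt{\left(\sqrt{511348} + 602\right) + 2457} = \sqrt{\left(2 \sqrt{127837} + 602\right) + 2457} = \sqrt{\left(602 + 2 \sqrt{127837}\right) + 2457} = \sqrt{3059 + 2 \sqrt{127837}}$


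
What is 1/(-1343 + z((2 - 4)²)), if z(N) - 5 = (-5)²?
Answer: -1/1313 ≈ -0.00076161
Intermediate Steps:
z(N) = 30 (z(N) = 5 + (-5)² = 5 + 25 = 30)
1/(-1343 + z((2 - 4)²)) = 1/(-1343 + 30) = 1/(-1313) = -1/1313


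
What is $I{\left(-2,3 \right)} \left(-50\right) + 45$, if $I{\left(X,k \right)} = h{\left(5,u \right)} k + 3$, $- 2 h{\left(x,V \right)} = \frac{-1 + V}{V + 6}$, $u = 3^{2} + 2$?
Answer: $- \frac{1035}{17} \approx -60.882$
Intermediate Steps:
$u = 11$ ($u = 9 + 2 = 11$)
$h{\left(x,V \right)} = - \frac{-1 + V}{2 \left(6 + V\right)}$ ($h{\left(x,V \right)} = - \frac{\left(-1 + V\right) \frac{1}{V + 6}}{2} = - \frac{\left(-1 + V\right) \frac{1}{6 + V}}{2} = - \frac{\frac{1}{6 + V} \left(-1 + V\right)}{2} = - \frac{-1 + V}{2 \left(6 + V\right)}$)
$I{\left(X,k \right)} = 3 - \frac{5 k}{17}$ ($I{\left(X,k \right)} = \frac{1 - 11}{2 \left(6 + 11\right)} k + 3 = \frac{1 - 11}{2 \cdot 17} k + 3 = \frac{1}{2} \cdot \frac{1}{17} \left(-10\right) k + 3 = - \frac{5 k}{17} + 3 = 3 - \frac{5 k}{17}$)
$I{\left(-2,3 \right)} \left(-50\right) + 45 = \left(3 - \frac{15}{17}\right) \left(-50\right) + 45 = \frac{36}{17} \left(-50\right) + 45 = - \frac{1800}{17} + 45 = - \frac{1035}{17}$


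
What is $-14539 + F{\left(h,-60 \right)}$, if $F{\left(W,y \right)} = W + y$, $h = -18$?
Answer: $-14617$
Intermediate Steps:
$-14539 + F{\left(h,-60 \right)} = -14539 - 78 = -14617$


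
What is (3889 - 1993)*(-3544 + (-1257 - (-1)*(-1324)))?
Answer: -11613000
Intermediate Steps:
(3889 - 1993)*(-3544 + (-1257 - (-1)*(-1324))) = 1896*(-3544 + (-1257 - 1*1324)) = 1896*(-3544 + (-1257 - 1324)) = 1896*(-3544 - 2581) = 1896*(-6125) = -11613000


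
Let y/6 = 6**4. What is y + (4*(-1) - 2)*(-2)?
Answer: 7788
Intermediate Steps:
y = 7776 (y = 6*6**4 = 6*1296 = 7776)
y + (4*(-1) - 2)*(-2) = 7776 + (4*(-1) - 2)*(-2) = 7776 + (-4 - 2)*(-2) = 7776 - 6*(-2) = 7776 + 12 = 7788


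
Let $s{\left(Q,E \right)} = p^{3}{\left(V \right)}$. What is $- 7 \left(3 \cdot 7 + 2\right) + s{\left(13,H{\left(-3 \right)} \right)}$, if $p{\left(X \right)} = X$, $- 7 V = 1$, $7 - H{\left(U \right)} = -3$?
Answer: $- \frac{55224}{343} \approx -161.0$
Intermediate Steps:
$H{\left(U \right)} = 10$ ($H{\left(U \right)} = 7 - -3 = 7 + 3 = 10$)
$V = - \frac{1}{7}$ ($V = \left(- \frac{1}{7}\right) 1 = - \frac{1}{7} \approx -0.14286$)
$s{\left(Q,E \right)} = - \frac{1}{343}$ ($s{\left(Q,E \right)} = \left(- \frac{1}{7}\right)^{3} = - \frac{1}{343}$)
$- 7 \left(3 \cdot 7 + 2\right) + s{\left(13,H{\left(-3 \right)} \right)} = - 7 \left(3 \cdot 7 + 2\right) - \frac{1}{343} = - 7 \left(21 + 2\right) - \frac{1}{343} = \left(-7\right) 23 - \frac{1}{343} = -161 - \frac{1}{343} = - \frac{55224}{343}$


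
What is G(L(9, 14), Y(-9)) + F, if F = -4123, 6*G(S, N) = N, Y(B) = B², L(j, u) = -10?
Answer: -8219/2 ≈ -4109.5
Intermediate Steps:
G(S, N) = N/6
G(L(9, 14), Y(-9)) + F = (⅙)*(-9)² - 4123 = (⅙)*81 - 4123 = 27/2 - 4123 = -8219/2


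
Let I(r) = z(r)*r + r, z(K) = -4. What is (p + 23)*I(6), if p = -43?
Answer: 360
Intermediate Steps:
I(r) = -3*r (I(r) = -4*r + r = -3*r)
(p + 23)*I(6) = (-43 + 23)*(-3*6) = -20*(-18) = 360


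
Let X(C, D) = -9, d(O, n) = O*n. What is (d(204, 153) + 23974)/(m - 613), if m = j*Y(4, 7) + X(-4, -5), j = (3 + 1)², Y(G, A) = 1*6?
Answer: -27593/263 ≈ -104.92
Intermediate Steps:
Y(G, A) = 6
j = 16 (j = 4² = 16)
m = 87 (m = 16*6 - 9 = 96 - 9 = 87)
(d(204, 153) + 23974)/(m - 613) = (204*153 + 23974)/(87 - 613) = (31212 + 23974)/(-526) = 55186*(-1/526) = -27593/263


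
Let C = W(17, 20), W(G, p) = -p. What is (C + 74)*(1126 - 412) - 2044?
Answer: 36512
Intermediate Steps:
C = -20 (C = -1*20 = -20)
(C + 74)*(1126 - 412) - 2044 = (-20 + 74)*(1126 - 412) - 2044 = 54*714 - 2044 = 38556 - 2044 = 36512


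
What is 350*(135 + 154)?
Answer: 101150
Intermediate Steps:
350*(135 + 154) = 350*289 = 101150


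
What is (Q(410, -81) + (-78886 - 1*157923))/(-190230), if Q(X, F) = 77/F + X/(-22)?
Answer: 211014271/169494930 ≈ 1.2450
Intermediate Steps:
Q(X, F) = 77/F - X/22 (Q(X, F) = 77/F + X*(-1/22) = 77/F - X/22)
(Q(410, -81) + (-78886 - 1*157923))/(-190230) = ((77/(-81) - 1/22*410) + (-78886 - 1*157923))/(-190230) = ((77*(-1/81) - 205/11) + (-78886 - 157923))*(-1/190230) = ((-77/81 - 205/11) - 236809)*(-1/190230) = (-17452/891 - 236809)*(-1/190230) = -211014271/891*(-1/190230) = 211014271/169494930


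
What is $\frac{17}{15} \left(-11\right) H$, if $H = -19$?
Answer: $\frac{3553}{15} \approx 236.87$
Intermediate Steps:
$\frac{17}{15} \left(-11\right) H = \frac{17}{15} \left(-11\right) \left(-19\right) = \left(- \frac{187}{15}\right) \left(-19\right) = \frac{3553}{15}$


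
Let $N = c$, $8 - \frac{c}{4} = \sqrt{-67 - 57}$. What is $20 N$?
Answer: $640 - 160 i \sqrt{31} \approx 640.0 - 890.84 i$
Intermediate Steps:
$c = 32 - 8 i \sqrt{31}$ ($c = 32 - 4 \sqrt{-67 - 57} = 32 - 4 \sqrt{-124} = 32 - 4 \cdot 2 i \sqrt{31} = 32 - 8 i \sqrt{31} \approx 32.0 - 44.542 i$)
$N = 32 - 8 i \sqrt{31} \approx 32.0 - 44.542 i$
$20 N = 20 \left(32 - 8 i \sqrt{31}\right) = 640 - 160 i \sqrt{31}$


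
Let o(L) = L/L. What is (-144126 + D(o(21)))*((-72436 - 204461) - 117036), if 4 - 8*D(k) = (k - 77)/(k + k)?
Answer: 227095677639/4 ≈ 5.6774e+10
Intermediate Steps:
o(L) = 1
D(k) = 1/2 - (-77 + k)/(16*k) (D(k) = 1/2 - (k - 77)/(8*(k + k)) = 1/2 - (-77 + k)/(8*(2*k)) = 1/2 - (-77 + k)*1/(2*k)/8 = 1/2 - (-77 + k)/(16*k))
(-144126 + D(o(21)))*((-72436 - 204461) - 117036) = (-144126 + (7/16)*(11 + 1)/1)*((-72436 - 204461) - 117036) = (-144126 + (7/16)*1*12)*(-276897 - 117036) = (-144126 + 21/4)*(-393933) = -576483/4*(-393933) = 227095677639/4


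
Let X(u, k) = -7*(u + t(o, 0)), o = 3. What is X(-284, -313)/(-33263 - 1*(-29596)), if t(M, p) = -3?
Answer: -2009/3667 ≈ -0.54786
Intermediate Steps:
X(u, k) = 21 - 7*u (X(u, k) = -7*(u - 3) = -7*(-3 + u) = 21 - 7*u)
X(-284, -313)/(-33263 - 1*(-29596)) = (21 - 7*(-284))/(-33263 - 1*(-29596)) = (21 + 1988)/(-33263 + 29596) = 2009/(-3667) = 2009*(-1/3667) = -2009/3667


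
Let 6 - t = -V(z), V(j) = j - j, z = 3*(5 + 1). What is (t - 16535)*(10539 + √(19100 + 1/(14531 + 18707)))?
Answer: -174199131 - 16529*√21101004733638/33238 ≈ -1.7648e+8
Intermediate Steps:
z = 18 (z = 3*6 = 18)
V(j) = 0
t = 6 (t = 6 - (-1)*0 = 6 - 1*0 = 6 + 0 = 6)
(t - 16535)*(10539 + √(19100 + 1/(14531 + 18707))) = (6 - 16535)*(10539 + √(19100 + 1/(14531 + 18707))) = -16529*(10539 + √(19100 + 1/33238)) = -16529*(10539 + √(634845801/33238)) = -16529*(10539 + √21101004733638/33238) = -174199131 - 16529*√21101004733638/33238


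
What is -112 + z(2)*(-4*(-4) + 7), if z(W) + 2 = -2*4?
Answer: -342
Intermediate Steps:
z(W) = -10 (z(W) = -2 - 2*4 = -2 - 8 = -10)
-112 + z(2)*(-4*(-4) + 7) = -112 - 10*(-4*(-4) + 7) = -112 - 10*(16 + 7) = -112 - 10*23 = -112 - 230 = -342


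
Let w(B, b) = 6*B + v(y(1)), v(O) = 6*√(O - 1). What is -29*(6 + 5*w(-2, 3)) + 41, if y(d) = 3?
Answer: 1607 - 870*√2 ≈ 376.63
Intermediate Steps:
v(O) = 6*√(-1 + O)
w(B, b) = 6*B + 6*√2 (w(B, b) = 6*B + 6*√(-1 + 3) = 6*B + 6*√2)
-29*(6 + 5*w(-2, 3)) + 41 = -29*(6 + 5*(6*(-2) + 6*√2)) + 41 = -29*(6 + 5*(-12 + 6*√2)) + 41 = -29*(6 + (-60 + 30*√2)) + 41 = -29*(-54 + 30*√2) + 41 = (1566 - 870*√2) + 41 = 1607 - 870*√2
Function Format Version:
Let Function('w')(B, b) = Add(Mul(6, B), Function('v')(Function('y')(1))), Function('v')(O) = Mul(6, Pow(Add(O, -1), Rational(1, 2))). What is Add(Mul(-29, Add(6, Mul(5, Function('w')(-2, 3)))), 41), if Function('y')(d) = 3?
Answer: Add(1607, Mul(-870, Pow(2, Rational(1, 2)))) ≈ 376.63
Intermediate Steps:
Function('v')(O) = Mul(6, Pow(Add(-1, O), Rational(1, 2)))
Function('w')(B, b) = Add(Mul(6, B), Mul(6, Pow(2, Rational(1, 2)))) (Function('w')(B, b) = Add(Mul(6, B), Mul(6, Pow(Add(-1, 3), Rational(1, 2)))) = Add(Mul(6, B), Mul(6, Pow(2, Rational(1, 2)))))
Add(Mul(-29, Add(6, Mul(5, Function('w')(-2, 3)))), 41) = Add(Mul(-29, Add(6, Mul(5, Add(Mul(6, -2), Mul(6, Pow(2, Rational(1, 2))))))), 41) = Add(Mul(-29, Add(6, Mul(5, Add(-12, Mul(6, Pow(2, Rational(1, 2))))))), 41) = Add(Mul(-29, Add(6, Add(-60, Mul(30, Pow(2, Rational(1, 2)))))), 41) = Add(Mul(-29, Add(-54, Mul(30, Pow(2, Rational(1, 2))))), 41) = Add(Add(1566, Mul(-870, Pow(2, Rational(1, 2)))), 41) = Add(1607, Mul(-870, Pow(2, Rational(1, 2))))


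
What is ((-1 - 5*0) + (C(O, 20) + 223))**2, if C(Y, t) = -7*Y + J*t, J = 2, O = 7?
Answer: 45369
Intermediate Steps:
C(Y, t) = -7*Y + 2*t
((-1 - 5*0) + (C(O, 20) + 223))**2 = ((-1 - 5*0) + ((-7*7 + 2*20) + 223))**2 = ((-1 + 0) + ((-49 + 40) + 223))**2 = (-1 + (-9 + 223))**2 = (-1 + 214)**2 = 213**2 = 45369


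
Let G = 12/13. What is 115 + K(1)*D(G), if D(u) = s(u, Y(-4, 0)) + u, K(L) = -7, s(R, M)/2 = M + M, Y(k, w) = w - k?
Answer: -45/13 ≈ -3.4615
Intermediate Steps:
s(R, M) = 4*M (s(R, M) = 2*(M + M) = 2*(2*M) = 4*M)
G = 12/13 (G = 12*(1/13) = 12/13 ≈ 0.92308)
D(u) = 16 + u (D(u) = 4*(0 - 1*(-4)) + u = 4*(0 + 4) + u = 4*4 + u = 16 + u)
115 + K(1)*D(G) = 115 - 7*(16 + 12/13) = 115 - 7*220/13 = 115 - 1540/13 = -45/13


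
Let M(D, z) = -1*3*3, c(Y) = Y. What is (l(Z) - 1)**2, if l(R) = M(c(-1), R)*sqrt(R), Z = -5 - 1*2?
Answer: -566 + 18*I*sqrt(7) ≈ -566.0 + 47.624*I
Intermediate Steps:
Z = -7 (Z = -5 - 2 = -7)
M(D, z) = -9 (M(D, z) = -3*3 = -9)
l(R) = -9*sqrt(R)
(l(Z) - 1)**2 = (-9*I*sqrt(7) - 1)**2 = (-1 - 9*I*sqrt(7))**2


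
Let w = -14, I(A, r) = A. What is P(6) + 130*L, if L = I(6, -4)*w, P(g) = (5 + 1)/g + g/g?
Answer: -10918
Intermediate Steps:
P(g) = 1 + 6/g (P(g) = 6/g + 1 = 1 + 6/g)
L = -84 (L = 6*(-14) = -84)
P(6) + 130*L = (6 + 6)/6 + 130*(-84) = (⅙)*12 - 10920 = 2 - 10920 = -10918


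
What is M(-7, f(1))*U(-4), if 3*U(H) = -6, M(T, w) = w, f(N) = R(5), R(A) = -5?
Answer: 10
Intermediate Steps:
f(N) = -5
U(H) = -2 (U(H) = (1/3)*(-6) = -2)
M(-7, f(1))*U(-4) = -5*(-2) = 10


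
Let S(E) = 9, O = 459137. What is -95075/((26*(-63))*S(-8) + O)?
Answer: -19015/88879 ≈ -0.21394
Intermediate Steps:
-95075/((26*(-63))*S(-8) + O) = -95075/((26*(-63))*9 + 459137) = -95075/(-1638*9 + 459137) = -95075/(-14742 + 459137) = -95075/444395 = -95075*1/444395 = -19015/88879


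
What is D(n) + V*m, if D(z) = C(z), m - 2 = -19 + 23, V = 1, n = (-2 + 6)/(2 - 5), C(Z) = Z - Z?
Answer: 6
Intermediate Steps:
C(Z) = 0
n = -4/3 (n = 4/(-3) = 4*(-⅓) = -4/3 ≈ -1.3333)
m = 6 (m = 2 + (-19 + 23) = 2 + 4 = 6)
D(z) = 0
D(n) + V*m = 0 + 1*6 = 0 + 6 = 6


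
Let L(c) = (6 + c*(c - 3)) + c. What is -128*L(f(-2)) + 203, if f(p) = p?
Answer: -1589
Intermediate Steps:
L(c) = 6 + c + c*(-3 + c) (L(c) = (6 + c*(-3 + c)) + c = 6 + c + c*(-3 + c))
-128*L(f(-2)) + 203 = -128*(6 + (-2)**2 - 2*(-2)) + 203 = -128*(6 + 4 + 4) + 203 = -128*14 + 203 = -1792 + 203 = -1589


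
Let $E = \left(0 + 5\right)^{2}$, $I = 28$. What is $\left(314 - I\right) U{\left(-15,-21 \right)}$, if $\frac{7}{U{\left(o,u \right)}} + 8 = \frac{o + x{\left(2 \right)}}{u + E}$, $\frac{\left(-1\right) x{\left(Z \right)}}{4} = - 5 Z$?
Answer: $-1144$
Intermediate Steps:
$x{\left(Z \right)} = 20 Z$ ($x{\left(Z \right)} = - 4 \left(- 5 Z\right) = 20 Z$)
$E = 25$ ($E = 5^{2} = 25$)
$U{\left(o,u \right)} = \frac{7}{-8 + \frac{40 + o}{25 + u}}$ ($U{\left(o,u \right)} = \frac{7}{-8 + \frac{o + 20 \cdot 2}{u + 25}} = \frac{7}{-8 + \frac{o + 40}{25 + u}} = \frac{7}{-8 + \frac{40 + o}{25 + u}}$)
$\left(314 - I\right) U{\left(-15,-21 \right)} = \left(314 - 28\right) \frac{7 \left(-25 - -21\right)}{160 - -15 + 8 \left(-21\right)} = \left(314 - 28\right) \frac{7 \left(-25 + 21\right)}{160 + 15 - 168} = 286 \cdot 7 \cdot \frac{1}{7} \left(-4\right) = 286 \left(-4\right) = -1144$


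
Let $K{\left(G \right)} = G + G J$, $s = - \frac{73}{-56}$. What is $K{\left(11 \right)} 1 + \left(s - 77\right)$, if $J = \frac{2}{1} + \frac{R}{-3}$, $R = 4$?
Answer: $- \frac{9637}{168} \approx -57.363$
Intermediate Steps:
$s = \frac{73}{56}$ ($s = \left(-73\right) \left(- \frac{1}{56}\right) = \frac{73}{56} \approx 1.3036$)
$J = \frac{2}{3}$ ($J = \frac{2}{1} + \frac{4}{-3} = 2 \cdot 1 + 4 \left(- \frac{1}{3}\right) = 2 - \frac{4}{3} = \frac{2}{3} \approx 0.66667$)
$K{\left(G \right)} = \frac{5 G}{3}$ ($K{\left(G \right)} = G + G \frac{2}{3} = G + \frac{2 G}{3} = \frac{5 G}{3}$)
$K{\left(11 \right)} 1 + \left(s - 77\right) = \frac{5}{3} \cdot 11 \cdot 1 + \left(\frac{73}{56} - 77\right) = \frac{55}{3} \cdot 1 - \frac{4239}{56} = \frac{55}{3} - \frac{4239}{56} = - \frac{9637}{168}$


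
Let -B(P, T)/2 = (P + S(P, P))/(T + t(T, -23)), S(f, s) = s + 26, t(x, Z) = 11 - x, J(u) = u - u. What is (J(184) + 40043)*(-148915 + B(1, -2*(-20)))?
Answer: -65595279203/11 ≈ -5.9632e+9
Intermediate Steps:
J(u) = 0
S(f, s) = 26 + s
B(P, T) = -52/11 - 4*P/11 (B(P, T) = -2*(P + (26 + P))/(T + (11 - T)) = -2*(26 + 2*P)/11 = -2*(26/11 + 2*P/11) = -52/11 - 4*P/11)
(J(184) + 40043)*(-148915 + B(1, -2*(-20))) = (0 + 40043)*(-148915 + (-52/11 - 4/11*1)) = 40043*(-148915 + (-52/11 - 4/11)) = 40043*(-148915 - 56/11) = 40043*(-1638121/11) = -65595279203/11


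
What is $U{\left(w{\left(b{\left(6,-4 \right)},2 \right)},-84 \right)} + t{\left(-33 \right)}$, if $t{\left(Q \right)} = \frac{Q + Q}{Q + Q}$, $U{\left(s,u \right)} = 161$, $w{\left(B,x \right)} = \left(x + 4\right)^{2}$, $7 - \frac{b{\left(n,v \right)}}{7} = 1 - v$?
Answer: $162$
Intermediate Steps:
$b{\left(n,v \right)} = 42 + 7 v$ ($b{\left(n,v \right)} = 49 - 7 \left(1 - v\right) = 49 + \left(-7 + 7 v\right) = 42 + 7 v$)
$w{\left(B,x \right)} = \left(4 + x\right)^{2}$
$t{\left(Q \right)} = 1$ ($t{\left(Q \right)} = \frac{2 Q}{2 Q} = 2 Q \frac{1}{2 Q} = 1$)
$U{\left(w{\left(b{\left(6,-4 \right)},2 \right)},-84 \right)} + t{\left(-33 \right)} = 161 + 1 = 162$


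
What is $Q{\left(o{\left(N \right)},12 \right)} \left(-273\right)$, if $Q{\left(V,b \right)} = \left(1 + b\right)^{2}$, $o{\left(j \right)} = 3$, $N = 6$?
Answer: $-46137$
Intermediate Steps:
$Q{\left(o{\left(N \right)},12 \right)} \left(-273\right) = \left(1 + 12\right)^{2} \left(-273\right) = 13^{2} \left(-273\right) = 169 \left(-273\right) = -46137$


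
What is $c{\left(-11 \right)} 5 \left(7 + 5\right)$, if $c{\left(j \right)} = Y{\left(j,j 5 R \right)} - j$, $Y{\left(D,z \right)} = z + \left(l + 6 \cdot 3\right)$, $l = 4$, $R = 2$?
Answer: $-4620$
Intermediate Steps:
$Y{\left(D,z \right)} = 22 + z$ ($Y{\left(D,z \right)} = z + \left(4 + 6 \cdot 3\right) = z + \left(4 + 18\right) = z + 22 = 22 + z$)
$c{\left(j \right)} = 22 + 9 j$ ($c{\left(j \right)} = \left(22 + j 5 \cdot 2\right) - j = \left(22 + 5 j 2\right) - j = \left(22 + 10 j\right) - j = 22 + 9 j$)
$c{\left(-11 \right)} 5 \left(7 + 5\right) = \left(22 + 9 \left(-11\right)\right) 5 \left(7 + 5\right) = \left(22 - 99\right) 5 \cdot 12 = \left(-77\right) 60 = -4620$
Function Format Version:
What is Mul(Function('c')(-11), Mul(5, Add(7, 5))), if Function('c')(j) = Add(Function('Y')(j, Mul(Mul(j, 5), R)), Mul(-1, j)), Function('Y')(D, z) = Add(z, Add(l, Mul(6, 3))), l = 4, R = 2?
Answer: -4620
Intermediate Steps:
Function('Y')(D, z) = Add(22, z) (Function('Y')(D, z) = Add(z, Add(4, Mul(6, 3))) = Add(z, Add(4, 18)) = Add(z, 22) = Add(22, z))
Function('c')(j) = Add(22, Mul(9, j)) (Function('c')(j) = Add(Add(22, Mul(Mul(j, 5), 2)), Mul(-1, j)) = Add(Add(22, Mul(Mul(5, j), 2)), Mul(-1, j)) = Add(Add(22, Mul(10, j)), Mul(-1, j)) = Add(22, Mul(9, j)))
Mul(Function('c')(-11), Mul(5, Add(7, 5))) = Mul(Add(22, Mul(9, -11)), Mul(5, Add(7, 5))) = Mul(Add(22, -99), Mul(5, 12)) = Mul(-77, 60) = -4620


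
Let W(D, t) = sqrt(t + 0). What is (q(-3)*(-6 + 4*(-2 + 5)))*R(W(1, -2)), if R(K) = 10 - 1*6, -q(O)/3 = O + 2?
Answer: 72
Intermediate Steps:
q(O) = -6 - 3*O (q(O) = -3*(O + 2) = -3*(2 + O) = -6 - 3*O)
W(D, t) = sqrt(t)
R(K) = 4 (R(K) = 10 - 6 = 4)
(q(-3)*(-6 + 4*(-2 + 5)))*R(W(1, -2)) = ((-6 - 3*(-3))*(-6 + 4*(-2 + 5)))*4 = ((-6 + 9)*(-6 + 4*3))*4 = (3*(-6 + 12))*4 = (3*6)*4 = 18*4 = 72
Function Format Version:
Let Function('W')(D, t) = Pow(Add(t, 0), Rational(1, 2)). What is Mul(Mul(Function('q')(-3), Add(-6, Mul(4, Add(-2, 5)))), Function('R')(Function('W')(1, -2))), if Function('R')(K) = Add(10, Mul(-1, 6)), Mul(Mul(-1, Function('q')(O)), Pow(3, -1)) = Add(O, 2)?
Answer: 72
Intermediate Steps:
Function('q')(O) = Add(-6, Mul(-3, O)) (Function('q')(O) = Mul(-3, Add(O, 2)) = Mul(-3, Add(2, O)) = Add(-6, Mul(-3, O)))
Function('W')(D, t) = Pow(t, Rational(1, 2))
Function('R')(K) = 4 (Function('R')(K) = Add(10, -6) = 4)
Mul(Mul(Function('q')(-3), Add(-6, Mul(4, Add(-2, 5)))), Function('R')(Function('W')(1, -2))) = Mul(Mul(Add(-6, Mul(-3, -3)), Add(-6, Mul(4, Add(-2, 5)))), 4) = Mul(Mul(Add(-6, 9), Add(-6, Mul(4, 3))), 4) = Mul(Mul(3, Add(-6, 12)), 4) = Mul(Mul(3, 6), 4) = Mul(18, 4) = 72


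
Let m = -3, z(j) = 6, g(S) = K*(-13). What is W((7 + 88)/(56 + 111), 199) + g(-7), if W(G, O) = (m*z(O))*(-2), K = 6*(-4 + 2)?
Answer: 192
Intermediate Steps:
K = -12 (K = 6*(-2) = -12)
g(S) = 156 (g(S) = -12*(-13) = 156)
W(G, O) = 36 (W(G, O) = -3*6*(-2) = -18*(-2) = 36)
W((7 + 88)/(56 + 111), 199) + g(-7) = 36 + 156 = 192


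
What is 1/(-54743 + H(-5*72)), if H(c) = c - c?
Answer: -1/54743 ≈ -1.8267e-5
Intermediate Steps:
H(c) = 0
1/(-54743 + H(-5*72)) = 1/(-54743 + 0) = 1/(-54743) = -1/54743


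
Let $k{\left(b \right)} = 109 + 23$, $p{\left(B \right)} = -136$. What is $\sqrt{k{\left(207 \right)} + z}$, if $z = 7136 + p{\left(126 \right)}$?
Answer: $2 \sqrt{1783} \approx 84.451$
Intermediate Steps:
$k{\left(b \right)} = 132$
$z = 7000$ ($z = 7136 - 136 = 7000$)
$\sqrt{k{\left(207 \right)} + z} = \sqrt{132 + 7000} = \sqrt{7132} = 2 \sqrt{1783}$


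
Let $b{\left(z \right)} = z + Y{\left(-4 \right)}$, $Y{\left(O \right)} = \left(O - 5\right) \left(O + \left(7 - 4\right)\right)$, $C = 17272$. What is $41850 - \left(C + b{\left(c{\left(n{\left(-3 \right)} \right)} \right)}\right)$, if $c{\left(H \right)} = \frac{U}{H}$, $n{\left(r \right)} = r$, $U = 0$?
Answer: $24569$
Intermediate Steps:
$c{\left(H \right)} = 0$ ($c{\left(H \right)} = \frac{0}{H} = 0$)
$Y{\left(O \right)} = \left(-5 + O\right) \left(3 + O\right)$ ($Y{\left(O \right)} = \left(-5 + O\right) \left(O + 3\right) = \left(-5 + O\right) \left(3 + O\right)$)
$b{\left(z \right)} = 9 + z$ ($b{\left(z \right)} = z - \left(7 - 16\right) = z + \left(-15 + 16 + 8\right) = z + 9 = 9 + z$)
$41850 - \left(C + b{\left(c{\left(n{\left(-3 \right)} \right)} \right)}\right) = 41850 - \left(17272 + \left(9 + 0\right)\right) = 41850 - \left(17272 + 9\right) = 41850 - 17281 = 24569$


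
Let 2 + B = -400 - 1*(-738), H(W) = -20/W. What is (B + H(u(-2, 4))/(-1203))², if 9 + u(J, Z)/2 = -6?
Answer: 1470452114884/13024881 ≈ 1.1290e+5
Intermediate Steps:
u(J, Z) = -30 (u(J, Z) = -18 + 2*(-6) = -18 - 12 = -30)
B = 336 (B = -2 + (-400 - 1*(-738)) = -2 + (-400 + 738) = -2 + 338 = 336)
(B + H(u(-2, 4))/(-1203))² = (336 - 20/(-30)/(-1203))² = (336 - 20*(-1/30)*(-1/1203))² = (336 + (⅔)*(-1/1203))² = (336 - 2/3609)² = (1212622/3609)² = 1470452114884/13024881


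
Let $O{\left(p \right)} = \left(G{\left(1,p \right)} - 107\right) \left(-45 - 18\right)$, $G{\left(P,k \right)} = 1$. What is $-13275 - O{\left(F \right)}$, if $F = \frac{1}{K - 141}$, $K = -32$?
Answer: $-19953$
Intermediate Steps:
$F = - \frac{1}{173}$ ($F = \frac{1}{-32 - 141} = \frac{1}{-173} = - \frac{1}{173} \approx -0.0057803$)
$O{\left(p \right)} = 6678$ ($O{\left(p \right)} = \left(1 - 107\right) \left(-45 - 18\right) = \left(-106\right) \left(-63\right) = 6678$)
$-13275 - O{\left(F \right)} = -13275 - 6678 = -19953$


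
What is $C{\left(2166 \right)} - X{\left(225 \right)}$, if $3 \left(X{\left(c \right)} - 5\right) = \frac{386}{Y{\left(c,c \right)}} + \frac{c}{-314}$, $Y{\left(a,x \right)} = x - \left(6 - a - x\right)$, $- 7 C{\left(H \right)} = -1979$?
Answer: $\frac{1225310159}{4411386} \approx 277.76$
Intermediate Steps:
$C{\left(H \right)} = \frac{1979}{7}$ ($C{\left(H \right)} = \left(- \frac{1}{7}\right) \left(-1979\right) = \frac{1979}{7}$)
$Y{\left(a,x \right)} = -6 + a + 2 x$ ($Y{\left(a,x \right)} = x + \left(-6 + a + x\right) = -6 + a + 2 x$)
$X{\left(c \right)} = 5 - \frac{c}{942} + \frac{386}{3 \left(-6 + 3 c\right)}$ ($X{\left(c \right)} = 5 + \frac{\frac{386}{-6 + c + 2 c} + \frac{c}{-314}}{3} = 5 + \frac{\frac{386}{-6 + 3 c} + c \left(- \frac{1}{314}\right)}{3} = 5 + \frac{\frac{386}{-6 + 3 c} - \frac{c}{314}}{3} = 5 - \left(- \frac{386}{3 \left(-6 + 3 c\right)} + \frac{c}{942}\right) = 5 - \frac{c}{942} + \frac{386}{3 \left(-6 + 3 c\right)}$)
$C{\left(2166 \right)} - X{\left(225 \right)} = \frac{1979}{7} - \frac{121204 + 3 \left(-2 + 225\right) \left(4710 - 225\right)}{2826 \left(-2 + 225\right)} = \frac{1979}{7} - \frac{121204 + 3 \cdot 223 \left(4710 - 225\right)}{2826 \cdot 223} = \frac{1979}{7} - \frac{1}{2826} \cdot \frac{1}{223} \left(121204 + 3 \cdot 223 \cdot 4485\right) = \frac{1979}{7} - \frac{1}{2826} \cdot \frac{1}{223} \left(121204 + 3000465\right) = \frac{1979}{7} - \frac{1}{2826} \cdot \frac{1}{223} \cdot 3121669 = \frac{1979}{7} - \frac{3121669}{630198} = \frac{1225310159}{4411386}$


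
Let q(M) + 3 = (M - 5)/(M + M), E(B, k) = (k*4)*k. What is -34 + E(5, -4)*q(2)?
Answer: -274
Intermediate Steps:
E(B, k) = 4*k**2 (E(B, k) = (4*k)*k = 4*k**2)
q(M) = -3 + (-5 + M)/(2*M) (q(M) = -3 + (M - 5)/(M + M) = -3 + (-5 + M)/((2*M)) = -3 + (-5 + M)*(1/(2*M)) = -3 + (-5 + M)/(2*M))
-34 + E(5, -4)*q(2) = -34 + (4*(-4)**2)*((5/2)*(-1 - 1*2)/2) = -34 + (4*16)*((5/2)*(1/2)*(-1 - 2)) = -34 + 64*((5/2)*(1/2)*(-3)) = -34 + 64*(-15/4) = -34 - 240 = -274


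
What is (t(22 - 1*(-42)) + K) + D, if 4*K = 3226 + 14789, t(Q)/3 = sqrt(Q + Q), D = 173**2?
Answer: 137731/4 + 24*sqrt(2) ≈ 34467.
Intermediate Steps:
D = 29929
t(Q) = 3*sqrt(2)*sqrt(Q) (t(Q) = 3*sqrt(Q + Q) = 3*sqrt(2*Q) = 3*(sqrt(2)*sqrt(Q)) = 3*sqrt(2)*sqrt(Q))
K = 18015/4 (K = (3226 + 14789)/4 = (1/4)*18015 = 18015/4 ≈ 4503.8)
(t(22 - 1*(-42)) + K) + D = (3*sqrt(2)*sqrt(22 - 1*(-42)) + 18015/4) + 29929 = (3*sqrt(2)*sqrt(22 + 42) + 18015/4) + 29929 = (3*sqrt(2)*sqrt(64) + 18015/4) + 29929 = (3*sqrt(2)*8 + 18015/4) + 29929 = (24*sqrt(2) + 18015/4) + 29929 = (18015/4 + 24*sqrt(2)) + 29929 = 137731/4 + 24*sqrt(2)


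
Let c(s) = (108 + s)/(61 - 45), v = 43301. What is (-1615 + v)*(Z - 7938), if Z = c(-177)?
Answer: -2648665911/8 ≈ -3.3108e+8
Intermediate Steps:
c(s) = 27/4 + s/16 (c(s) = (108 + s)/16 = (108 + s)*(1/16) = 27/4 + s/16)
Z = -69/16 (Z = 27/4 + (1/16)*(-177) = 27/4 - 177/16 = -69/16 ≈ -4.3125)
(-1615 + v)*(Z - 7938) = (-1615 + 43301)*(-69/16 - 7938) = 41686*(-127077/16) = -2648665911/8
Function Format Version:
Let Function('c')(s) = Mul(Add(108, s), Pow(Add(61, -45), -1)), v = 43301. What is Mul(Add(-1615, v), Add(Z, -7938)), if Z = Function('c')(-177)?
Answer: Rational(-2648665911, 8) ≈ -3.3108e+8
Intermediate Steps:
Function('c')(s) = Add(Rational(27, 4), Mul(Rational(1, 16), s)) (Function('c')(s) = Mul(Add(108, s), Pow(16, -1)) = Mul(Add(108, s), Rational(1, 16)) = Add(Rational(27, 4), Mul(Rational(1, 16), s)))
Z = Rational(-69, 16) (Z = Add(Rational(27, 4), Mul(Rational(1, 16), -177)) = Add(Rational(27, 4), Rational(-177, 16)) = Rational(-69, 16) ≈ -4.3125)
Mul(Add(-1615, v), Add(Z, -7938)) = Mul(Add(-1615, 43301), Add(Rational(-69, 16), -7938)) = Mul(41686, Rational(-127077, 16)) = Rational(-2648665911, 8)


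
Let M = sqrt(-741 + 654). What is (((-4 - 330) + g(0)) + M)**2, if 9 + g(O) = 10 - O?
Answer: (333 - I*sqrt(87))**2 ≈ 1.108e+5 - 6212.0*I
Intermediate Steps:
g(O) = 1 - O (g(O) = -9 + (10 - O) = 1 - O)
M = I*sqrt(87) (M = sqrt(-87) = I*sqrt(87) ≈ 9.3274*I)
(((-4 - 330) + g(0)) + M)**2 = (((-4 - 330) + (1 - 1*0)) + I*sqrt(87))**2 = ((-334 + (1 + 0)) + I*sqrt(87))**2 = ((-334 + 1) + I*sqrt(87))**2 = (-333 + I*sqrt(87))**2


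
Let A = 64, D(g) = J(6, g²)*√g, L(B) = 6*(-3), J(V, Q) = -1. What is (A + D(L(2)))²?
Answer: 4078 - 384*I*√2 ≈ 4078.0 - 543.06*I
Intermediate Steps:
L(B) = -18
D(g) = -√g
(A + D(L(2)))² = (64 - √(-18))² = (64 - 3*I*√2)²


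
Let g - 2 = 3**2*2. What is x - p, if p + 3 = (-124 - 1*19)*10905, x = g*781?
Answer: 1575038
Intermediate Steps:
g = 20 (g = 2 + 3**2*2 = 2 + 9*2 = 2 + 18 = 20)
x = 15620 (x = 20*781 = 15620)
p = -1559418 (p = -3 + (-124 - 1*19)*10905 = -3 + (-124 - 19)*10905 = -3 - 143*10905 = -3 - 1559415 = -1559418)
x - p = 15620 - 1*(-1559418) = 15620 + 1559418 = 1575038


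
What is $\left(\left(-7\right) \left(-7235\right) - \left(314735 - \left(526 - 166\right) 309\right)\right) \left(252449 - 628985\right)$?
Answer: $57553527600$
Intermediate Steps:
$\left(\left(-7\right) \left(-7235\right) - \left(314735 - \left(526 - 166\right) 309\right)\right) \left(252449 - 628985\right) = \left(50645 + \left(360 \cdot 309 - 314735\right)\right) \left(-376536\right) = \left(50645 + \left(111240 - 314735\right)\right) \left(-376536\right) = \left(50645 - 203495\right) \left(-376536\right) = \left(-152850\right) \left(-376536\right) = 57553527600$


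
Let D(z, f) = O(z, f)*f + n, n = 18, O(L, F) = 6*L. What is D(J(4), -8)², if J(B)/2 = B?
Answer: 133956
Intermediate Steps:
J(B) = 2*B
D(z, f) = 18 + 6*f*z (D(z, f) = (6*z)*f + 18 = 6*f*z + 18 = 18 + 6*f*z)
D(J(4), -8)² = (18 + 6*(-8)*(2*4))² = (18 + 6*(-8)*8)² = (18 - 384)² = (-366)² = 133956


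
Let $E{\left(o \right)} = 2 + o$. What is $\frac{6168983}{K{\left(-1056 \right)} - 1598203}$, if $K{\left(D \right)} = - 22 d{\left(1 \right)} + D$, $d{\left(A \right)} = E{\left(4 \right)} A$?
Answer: $- \frac{6168983}{1599391} \approx -3.8571$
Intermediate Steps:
$d{\left(A \right)} = 6 A$ ($d{\left(A \right)} = \left(2 + 4\right) A = 6 A$)
$K{\left(D \right)} = -132 + D$ ($K{\left(D \right)} = - 22 \cdot 6 \cdot 1 + D = \left(-22\right) 6 + D = -132 + D$)
$\frac{6168983}{K{\left(-1056 \right)} - 1598203} = \frac{6168983}{\left(-132 - 1056\right) - 1598203} = \frac{6168983}{-1188 - 1598203} = \frac{6168983}{-1599391} = 6168983 \left(- \frac{1}{1599391}\right) = - \frac{6168983}{1599391}$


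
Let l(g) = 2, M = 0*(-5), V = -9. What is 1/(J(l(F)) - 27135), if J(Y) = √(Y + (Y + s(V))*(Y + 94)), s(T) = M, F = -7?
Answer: -27135/736308031 - √194/736308031 ≈ -3.6872e-5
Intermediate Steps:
M = 0
s(T) = 0
J(Y) = √(Y + Y*(94 + Y)) (J(Y) = √(Y + (Y + 0)*(Y + 94)) = √(Y + Y*(94 + Y)))
1/(J(l(F)) - 27135) = 1/(√(2*(95 + 2)) - 27135) = 1/(√(2*97) - 27135) = 1/(√194 - 27135) = 1/(-27135 + √194)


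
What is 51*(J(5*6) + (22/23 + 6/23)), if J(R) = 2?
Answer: 3774/23 ≈ 164.09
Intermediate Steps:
51*(J(5*6) + (22/23 + 6/23)) = 51*(2 + (22/23 + 6/23)) = 51*(2 + 28/23) = 51*(74/23) = 3774/23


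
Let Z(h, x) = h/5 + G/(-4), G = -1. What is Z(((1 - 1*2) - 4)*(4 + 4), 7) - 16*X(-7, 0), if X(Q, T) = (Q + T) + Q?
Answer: 865/4 ≈ 216.25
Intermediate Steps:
Z(h, x) = ¼ + h/5 (Z(h, x) = h/5 - 1/(-4) = h*(⅕) - 1*(-¼) = h/5 + ¼ = ¼ + h/5)
X(Q, T) = T + 2*Q
Z(((1 - 1*2) - 4)*(4 + 4), 7) - 16*X(-7, 0) = (¼ + (((1 - 1*2) - 4)*(4 + 4))/5) - 16*(0 + 2*(-7)) = (¼ + (((1 - 2) - 4)*8)/5) - 16*(0 - 14) = (¼ + ((-1 - 4)*8)/5) - 16*(-14) = (¼ + (-5*8)/5) + 224 = (¼ + (⅕)*(-40)) + 224 = (¼ - 8) + 224 = -31/4 + 224 = 865/4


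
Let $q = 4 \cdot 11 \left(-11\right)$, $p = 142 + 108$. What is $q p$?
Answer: $-121000$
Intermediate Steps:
$p = 250$
$q = -484$ ($q = 44 \left(-11\right) = -484$)
$q p = \left(-484\right) 250 = -121000$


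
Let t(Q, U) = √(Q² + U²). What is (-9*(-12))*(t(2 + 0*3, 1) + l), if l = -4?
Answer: -432 + 108*√5 ≈ -190.50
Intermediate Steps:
(-9*(-12))*(t(2 + 0*3, 1) + l) = (-9*(-12))*(√((2 + 0*3)² + 1²) - 4) = 108*(√((2 + 0)² + 1) - 4) = 108*(√(2² + 1) - 4) = 108*(√(4 + 1) - 4) = 108*(√5 - 4) = 108*(-4 + √5) = -432 + 108*√5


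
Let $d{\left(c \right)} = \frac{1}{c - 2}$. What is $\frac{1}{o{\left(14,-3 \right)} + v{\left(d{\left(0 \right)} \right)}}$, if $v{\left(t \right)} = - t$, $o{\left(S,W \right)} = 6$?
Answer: $\frac{2}{13} \approx 0.15385$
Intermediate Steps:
$d{\left(c \right)} = \frac{1}{-2 + c}$
$\frac{1}{o{\left(14,-3 \right)} + v{\left(d{\left(0 \right)} \right)}} = \frac{1}{6 - \frac{1}{-2 + 0}} = \frac{1}{6 - \frac{1}{-2}} = \frac{1}{6 - - \frac{1}{2}} = \frac{1}{6 + \frac{1}{2}} = \frac{1}{\frac{13}{2}} = \frac{2}{13}$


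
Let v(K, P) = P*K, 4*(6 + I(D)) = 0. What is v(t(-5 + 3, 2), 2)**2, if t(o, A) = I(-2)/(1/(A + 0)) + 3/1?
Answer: 324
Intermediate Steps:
I(D) = -6 (I(D) = -6 + (1/4)*0 = -6 + 0 = -6)
t(o, A) = 3 - 6*A (t(o, A) = -6*A + 3/1 = -6*A + 3*1 = -6*A + 3 = 3 - 6*A)
v(K, P) = K*P
v(t(-5 + 3, 2), 2)**2 = ((3 - 6*2)*2)**2 = ((3 - 12)*2)**2 = (-9*2)**2 = (-18)**2 = 324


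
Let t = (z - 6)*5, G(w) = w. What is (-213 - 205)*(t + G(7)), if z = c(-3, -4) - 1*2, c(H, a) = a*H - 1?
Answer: -9196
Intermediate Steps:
c(H, a) = -1 + H*a (c(H, a) = H*a - 1 = -1 + H*a)
z = 9 (z = (-1 - 3*(-4)) - 1*2 = (-1 + 12) - 2 = 11 - 2 = 9)
t = 15 (t = (9 - 6)*5 = 3*5 = 15)
(-213 - 205)*(t + G(7)) = (-213 - 205)*(15 + 7) = -418*22 = -9196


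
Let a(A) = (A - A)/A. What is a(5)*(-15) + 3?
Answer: 3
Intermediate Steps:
a(A) = 0 (a(A) = 0/A = 0)
a(5)*(-15) + 3 = 0*(-15) + 3 = 0 + 3 = 3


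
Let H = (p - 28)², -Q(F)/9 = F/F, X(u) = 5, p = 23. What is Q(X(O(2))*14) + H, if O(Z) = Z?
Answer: 16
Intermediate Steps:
Q(F) = -9 (Q(F) = -9*F/F = -9*1 = -9)
H = 25 (H = (23 - 28)² = (-5)² = 25)
Q(X(O(2))*14) + H = -9 + 25 = 16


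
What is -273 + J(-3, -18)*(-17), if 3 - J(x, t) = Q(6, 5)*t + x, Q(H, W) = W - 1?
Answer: -1599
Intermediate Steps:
Q(H, W) = -1 + W
J(x, t) = 3 - x - 4*t (J(x, t) = 3 - ((-1 + 5)*t + x) = 3 - (4*t + x) = 3 - (x + 4*t) = 3 + (-x - 4*t) = 3 - x - 4*t)
-273 + J(-3, -18)*(-17) = -273 + (3 - 1*(-3) - 4*(-18))*(-17) = -273 + (3 + 3 + 72)*(-17) = -273 + 78*(-17) = -273 - 1326 = -1599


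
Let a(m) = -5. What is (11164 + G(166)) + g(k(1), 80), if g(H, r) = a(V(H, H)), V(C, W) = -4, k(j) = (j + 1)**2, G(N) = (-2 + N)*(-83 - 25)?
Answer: -6553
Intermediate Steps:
G(N) = 216 - 108*N (G(N) = (-2 + N)*(-108) = 216 - 108*N)
k(j) = (1 + j)**2
g(H, r) = -5
(11164 + G(166)) + g(k(1), 80) = (11164 + (216 - 108*166)) - 5 = (11164 + (216 - 17928)) - 5 = (11164 - 17712) - 5 = -6548 - 5 = -6553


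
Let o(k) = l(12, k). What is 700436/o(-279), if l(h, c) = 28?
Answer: 175109/7 ≈ 25016.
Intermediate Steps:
o(k) = 28
700436/o(-279) = 700436/28 = 700436*(1/28) = 175109/7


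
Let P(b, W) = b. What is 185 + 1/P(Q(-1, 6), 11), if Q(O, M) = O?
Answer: 184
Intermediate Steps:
185 + 1/P(Q(-1, 6), 11) = 185 + 1/(-1) = 185 - 1 = 184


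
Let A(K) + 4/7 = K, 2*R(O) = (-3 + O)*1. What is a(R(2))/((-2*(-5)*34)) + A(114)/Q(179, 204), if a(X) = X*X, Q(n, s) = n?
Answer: 1081093/1704080 ≈ 0.63441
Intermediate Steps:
R(O) = -3/2 + O/2 (R(O) = ((-3 + O)*1)/2 = (-3 + O)/2 = -3/2 + O/2)
a(X) = X²
A(K) = -4/7 + K
a(R(2))/((-2*(-5)*34)) + A(114)/Q(179, 204) = (-3/2 + (½)*2)²/((-2*(-5)*34)) + (-4/7 + 114)/179 = (-3/2 + 1)²/((10*34)) + (794/7)*(1/179) = (-½)²/340 + 794/1253 = (¼)*(1/340) + 794/1253 = 1/1360 + 794/1253 = 1081093/1704080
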